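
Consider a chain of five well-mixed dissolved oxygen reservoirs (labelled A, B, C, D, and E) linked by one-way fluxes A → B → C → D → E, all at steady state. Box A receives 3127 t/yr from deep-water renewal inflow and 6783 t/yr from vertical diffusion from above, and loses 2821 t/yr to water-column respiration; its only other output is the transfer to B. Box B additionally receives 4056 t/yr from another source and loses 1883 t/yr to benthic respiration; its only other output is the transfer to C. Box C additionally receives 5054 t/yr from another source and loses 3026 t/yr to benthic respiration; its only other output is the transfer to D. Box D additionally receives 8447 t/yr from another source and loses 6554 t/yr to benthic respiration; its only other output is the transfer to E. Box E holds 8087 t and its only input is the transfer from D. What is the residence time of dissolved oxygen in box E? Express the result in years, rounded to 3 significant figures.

Box A: F(A→B) = (3127 + 6783) − 2821 = 7089.0 t/yr.
Box B: F(B→C) = (7089.0 + 4056) − 1883 = 9262.0 t/yr.
Box C: F(C→D) = (9262.0 + 5054) − 3026 = 11290 t/yr.
Box D: F(D→E) = (11290 + 8447) − 6554 = 13183 t/yr.
Box E throughput = its input = 13183 t/yr; τ = 8087 / 13183 = 0.6134 yr.

0.613 yr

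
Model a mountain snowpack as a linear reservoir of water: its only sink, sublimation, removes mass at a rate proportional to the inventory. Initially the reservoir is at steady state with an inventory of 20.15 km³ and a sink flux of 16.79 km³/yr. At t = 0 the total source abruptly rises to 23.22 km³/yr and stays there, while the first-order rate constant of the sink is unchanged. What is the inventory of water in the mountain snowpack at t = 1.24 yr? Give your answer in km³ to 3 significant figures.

The sink rate constant is k = F₀/M₀ = 16.79/20.15 = 0.8333 yr⁻¹.
Solving dM/dt = F₁ − kM with M(0) = M₀ gives M(t) = F₁/k + (M₀ − F₁/k)·e^(−kt).
F₁/k = 23.22/0.8333 = 27.867 km³; kt = 0.8333 × 1.24 = 1.033, e^(−kt) = 0.3559.
M(1.24) = 27.867 + (20.15 − 27.867) × 0.3559 = 27.867 − 2.746 = 25.121 km³.

25.1 km³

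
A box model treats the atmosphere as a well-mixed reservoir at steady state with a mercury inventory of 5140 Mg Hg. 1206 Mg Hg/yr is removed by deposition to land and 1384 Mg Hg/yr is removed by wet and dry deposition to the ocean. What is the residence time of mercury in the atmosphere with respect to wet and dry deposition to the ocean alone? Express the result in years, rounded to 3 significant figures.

3.71 yr

Residence time with respect to a single sink: τ = M / F_sink.
τ = 5140 / 1384 = 3.714 yr.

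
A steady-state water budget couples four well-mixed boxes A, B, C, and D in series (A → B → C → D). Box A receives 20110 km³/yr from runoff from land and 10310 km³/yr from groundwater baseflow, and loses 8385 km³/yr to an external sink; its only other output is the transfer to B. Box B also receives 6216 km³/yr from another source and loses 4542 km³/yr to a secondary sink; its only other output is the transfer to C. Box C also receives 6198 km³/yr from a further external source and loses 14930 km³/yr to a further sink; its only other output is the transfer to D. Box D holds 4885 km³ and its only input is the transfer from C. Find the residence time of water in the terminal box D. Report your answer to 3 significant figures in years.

0.326 yr

Box A: F(A→B) = (20110 + 10310) − 8385 = 22035 km³/yr.
Box B: F(B→C) = (22035 + 6216) − 4542 = 23709 km³/yr.
Box C: F(C→D) = (23709 + 6198) − 14930 = 14977 km³/yr.
Box D throughput = its input = 14977 km³/yr; τ = 4885 / 14977 = 0.3262 yr.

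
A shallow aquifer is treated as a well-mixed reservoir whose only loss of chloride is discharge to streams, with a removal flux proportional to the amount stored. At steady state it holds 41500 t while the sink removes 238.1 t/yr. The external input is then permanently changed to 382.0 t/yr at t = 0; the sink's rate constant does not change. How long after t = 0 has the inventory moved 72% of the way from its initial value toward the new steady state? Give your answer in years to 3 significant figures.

τ = M₀/F₀ = 41500/238.1 = 174.3 yr.
The remaining gap fraction is e^(−t/τ); 72% covered ⇒ e^(−t/τ) = 0.280.
t = −τ ln(0.280) = 174.3 × 1.273 = 221.9 yr.

222 yr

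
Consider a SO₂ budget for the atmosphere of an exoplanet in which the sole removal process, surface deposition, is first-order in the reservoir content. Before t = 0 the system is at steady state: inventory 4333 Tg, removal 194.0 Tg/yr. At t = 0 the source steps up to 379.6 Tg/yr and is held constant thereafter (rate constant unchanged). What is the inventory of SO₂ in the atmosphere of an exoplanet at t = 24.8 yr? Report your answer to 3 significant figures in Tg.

7110 Tg

The sink rate constant is k = F₀/M₀ = 194.0/4333 = 0.04477 yr⁻¹.
Solving dM/dt = F₁ − kM with M(0) = M₀ gives M(t) = F₁/k + (M₀ − F₁/k)·e^(−kt).
F₁/k = 379.6/0.04477 = 8478.4 Tg; kt = 0.04477 × 24.8 = 1.110, e^(−kt) = 0.3294.
M(24.8) = 8478.4 + (4333 − 8478.4) × 0.3294 = 8478.4 − 1366 = 7112.7 Tg.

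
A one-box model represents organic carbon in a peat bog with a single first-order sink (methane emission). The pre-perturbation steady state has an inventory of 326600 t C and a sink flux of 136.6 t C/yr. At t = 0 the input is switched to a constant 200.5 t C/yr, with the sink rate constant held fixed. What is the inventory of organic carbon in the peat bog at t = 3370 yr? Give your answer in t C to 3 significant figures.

442000 t C

The sink rate constant is k = F₀/M₀ = 136.6/326600 = 0.0004182 yr⁻¹.
Solving dM/dt = F₁ − kM with M(0) = M₀ gives M(t) = F₁/k + (M₀ − F₁/k)·e^(−kt).
F₁/k = 200.5/0.0004182 = 479380 t C; kt = 0.0004182 × 3370 = 1.409, e^(−kt) = 0.2443.
M(3370) = 479380 + (326600 − 479380) × 0.2443 = 479380 − 37320 = 442060 t C.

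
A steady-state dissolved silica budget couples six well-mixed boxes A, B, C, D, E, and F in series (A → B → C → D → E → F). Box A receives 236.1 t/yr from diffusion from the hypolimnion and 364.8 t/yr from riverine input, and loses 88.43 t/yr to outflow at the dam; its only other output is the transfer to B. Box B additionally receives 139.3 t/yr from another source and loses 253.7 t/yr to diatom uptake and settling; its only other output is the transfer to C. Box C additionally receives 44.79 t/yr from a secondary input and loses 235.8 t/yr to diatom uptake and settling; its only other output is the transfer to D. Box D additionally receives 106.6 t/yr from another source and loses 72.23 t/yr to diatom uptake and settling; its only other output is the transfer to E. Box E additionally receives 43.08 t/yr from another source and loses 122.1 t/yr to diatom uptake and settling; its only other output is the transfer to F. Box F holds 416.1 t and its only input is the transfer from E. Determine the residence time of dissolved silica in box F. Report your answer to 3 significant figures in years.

2.56 yr

Box A: F(A→B) = (236.1 + 364.8) − 88.43 = 512.47 t/yr.
Box B: F(B→C) = (512.47 + 139.3) − 253.7 = 398.07 t/yr.
Box C: F(C→D) = (398.07 + 44.79) − 235.8 = 207.06 t/yr.
Box D: F(D→E) = (207.06 + 106.6) − 72.23 = 241.43 t/yr.
Box E: F(E→F) = (241.43 + 43.08) − 122.1 = 162.41 t/yr.
Box F throughput = its input = 162.41 t/yr; τ = 416.1 / 162.41 = 2.562 yr.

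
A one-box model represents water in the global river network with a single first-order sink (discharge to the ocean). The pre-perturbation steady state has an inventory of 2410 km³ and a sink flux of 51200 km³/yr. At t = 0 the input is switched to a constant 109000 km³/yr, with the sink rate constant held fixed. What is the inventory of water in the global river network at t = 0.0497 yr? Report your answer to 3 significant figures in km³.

4180 km³

τ = M₀/F₀ = 2410/51200 = 0.04707 yr; rate constant k = 1/τ.
New steady state M_∞ = F₁/k = F₁·τ = 109000 × 0.04707 = 5130.7 km³.
M(t) = M_∞ + (M₀ − M_∞)·e^(−t/τ); t/τ = 0.0497/0.04707 = 1.056, so e^(−t/τ) = 0.3479.
M(t) = 5130.7 − 2721 × 0.3479 = 4184.2 km³.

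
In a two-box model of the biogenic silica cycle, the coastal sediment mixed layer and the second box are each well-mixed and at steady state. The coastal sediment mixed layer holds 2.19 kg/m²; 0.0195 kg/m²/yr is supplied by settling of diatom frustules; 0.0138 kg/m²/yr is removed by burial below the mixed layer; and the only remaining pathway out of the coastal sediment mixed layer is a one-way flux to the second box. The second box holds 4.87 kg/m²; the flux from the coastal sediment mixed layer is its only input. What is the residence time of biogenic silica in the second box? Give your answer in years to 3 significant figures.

Balance the coastal sediment mixed layer: ΣF_in = 0.019500 kg/m²/yr.
Flux to the second box = ΣF_in − (0.0138) = 0.0057000 kg/m²/yr.
At steady state the output of the second box equals its input, 0.0057000 kg/m²/yr.
τ = M / F = 4.87 / 0.0057000 = 854.4 yr.

854 yr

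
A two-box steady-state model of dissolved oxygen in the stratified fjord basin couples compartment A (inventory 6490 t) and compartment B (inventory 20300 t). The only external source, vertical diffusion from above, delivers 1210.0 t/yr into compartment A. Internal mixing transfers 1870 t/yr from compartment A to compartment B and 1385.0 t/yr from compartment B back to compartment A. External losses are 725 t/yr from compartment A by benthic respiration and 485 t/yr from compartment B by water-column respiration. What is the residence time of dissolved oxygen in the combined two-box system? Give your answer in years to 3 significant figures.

Treat the two boxes together as one reservoir: the mixing fluxes between them are internal recycling, so τ = ΣM / Σ(external losses).
M_total = 6490 + 20300 = 26790 t.
ΣF_external_out = 725 + 485 = 1210.0 t/yr.
τ = M_total / ΣF_ext = 26790 / 1210.0 = 22.14 yr.

22.1 yr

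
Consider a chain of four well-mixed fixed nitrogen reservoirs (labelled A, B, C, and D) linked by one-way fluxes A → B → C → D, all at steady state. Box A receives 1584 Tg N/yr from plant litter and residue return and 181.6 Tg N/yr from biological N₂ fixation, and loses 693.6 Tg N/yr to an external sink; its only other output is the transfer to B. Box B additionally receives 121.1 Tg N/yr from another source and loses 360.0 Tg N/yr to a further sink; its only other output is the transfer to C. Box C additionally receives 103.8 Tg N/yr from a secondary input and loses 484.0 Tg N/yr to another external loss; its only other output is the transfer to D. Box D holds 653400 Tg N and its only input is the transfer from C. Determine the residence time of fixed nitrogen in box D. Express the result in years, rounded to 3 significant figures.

Box A: F(A→B) = (1584 + 181.6) − 693.6 = 1072.0 Tg N/yr.
Box B: F(B→C) = (1072.0 + 121.1) − 360.0 = 833.10 Tg N/yr.
Box C: F(C→D) = (833.10 + 103.8) − 484.0 = 452.90 Tg N/yr.
Box D throughput = its input = 452.90 Tg N/yr; τ = 653400 / 452.90 = 1443 yr.

1440 yr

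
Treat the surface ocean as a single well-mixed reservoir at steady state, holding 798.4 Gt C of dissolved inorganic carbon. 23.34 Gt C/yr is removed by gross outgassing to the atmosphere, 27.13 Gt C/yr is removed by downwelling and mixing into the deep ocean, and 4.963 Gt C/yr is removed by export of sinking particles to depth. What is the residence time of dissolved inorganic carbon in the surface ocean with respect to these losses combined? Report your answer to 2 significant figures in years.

Total removal = 23.34 + 27.13 + 4.963 = 55.433 Gt C/yr.
τ = M / ΣF_out = 798.4 / 55.433 = 14.40 yr.

14 yr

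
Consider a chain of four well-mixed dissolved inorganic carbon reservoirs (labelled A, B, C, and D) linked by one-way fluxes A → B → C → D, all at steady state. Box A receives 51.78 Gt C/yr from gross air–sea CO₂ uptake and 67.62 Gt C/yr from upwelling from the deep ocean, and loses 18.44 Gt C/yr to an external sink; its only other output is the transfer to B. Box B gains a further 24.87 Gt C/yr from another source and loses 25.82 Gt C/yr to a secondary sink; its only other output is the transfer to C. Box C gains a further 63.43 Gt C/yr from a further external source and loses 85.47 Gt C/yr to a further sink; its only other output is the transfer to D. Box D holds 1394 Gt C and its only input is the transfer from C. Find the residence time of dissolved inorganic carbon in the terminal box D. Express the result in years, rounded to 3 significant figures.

17.9 yr

Box A: F(A→B) = (51.78 + 67.62) − 18.44 = 100.96 Gt C/yr.
Box B: F(B→C) = (100.96 + 24.87) − 25.82 = 100.01 Gt C/yr.
Box C: F(C→D) = (100.01 + 63.43) − 85.47 = 77.970 Gt C/yr.
Box D throughput = its input = 77.970 Gt C/yr; τ = 1394 / 77.970 = 17.88 yr.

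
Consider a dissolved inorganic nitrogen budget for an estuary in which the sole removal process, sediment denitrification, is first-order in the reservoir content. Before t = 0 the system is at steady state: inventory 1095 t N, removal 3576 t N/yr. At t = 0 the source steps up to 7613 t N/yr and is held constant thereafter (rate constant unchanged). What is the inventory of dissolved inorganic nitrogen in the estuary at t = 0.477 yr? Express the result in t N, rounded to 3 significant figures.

Residence time τ = M₀/F₀ = 0.3062 yr. The eventual steady state is M_∞ = M₀·(F₁/F₀) = 1095 × 7613/3576 = 2331.2 t N.
The anomaly ΔM(t) = M(t) − M_∞ decays as ΔM₀·e^(−t/τ) with ΔM₀ = 1095 − 2331.2 = −1236 t N.
At t = 0.477 yr, e^(−t/τ) = e^(−1.558) = 0.2106, so ΔM = −260.3 t N and M = 2331.2 − 260.3 = 2070.8 t N.

2070 t N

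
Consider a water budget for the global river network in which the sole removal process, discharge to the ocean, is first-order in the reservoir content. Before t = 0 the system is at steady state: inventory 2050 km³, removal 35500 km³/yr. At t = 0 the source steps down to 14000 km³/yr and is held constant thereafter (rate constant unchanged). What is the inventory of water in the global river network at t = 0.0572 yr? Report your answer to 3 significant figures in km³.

The sink rate constant is k = F₀/M₀ = 35500/2050 = 17.32 yr⁻¹.
Solving dM/dt = F₁ − kM with M(0) = M₀ gives M(t) = F₁/k + (M₀ − F₁/k)·e^(−kt).
F₁/k = 14000/17.32 = 808.45 km³; kt = 17.32 × 0.0572 = 0.9905, e^(−kt) = 0.3714.
M(0.0572) = 808.45 + (2050 − 808.45) × 0.3714 = 808.45 + 461.1 = 1269.5 km³.

1270 km³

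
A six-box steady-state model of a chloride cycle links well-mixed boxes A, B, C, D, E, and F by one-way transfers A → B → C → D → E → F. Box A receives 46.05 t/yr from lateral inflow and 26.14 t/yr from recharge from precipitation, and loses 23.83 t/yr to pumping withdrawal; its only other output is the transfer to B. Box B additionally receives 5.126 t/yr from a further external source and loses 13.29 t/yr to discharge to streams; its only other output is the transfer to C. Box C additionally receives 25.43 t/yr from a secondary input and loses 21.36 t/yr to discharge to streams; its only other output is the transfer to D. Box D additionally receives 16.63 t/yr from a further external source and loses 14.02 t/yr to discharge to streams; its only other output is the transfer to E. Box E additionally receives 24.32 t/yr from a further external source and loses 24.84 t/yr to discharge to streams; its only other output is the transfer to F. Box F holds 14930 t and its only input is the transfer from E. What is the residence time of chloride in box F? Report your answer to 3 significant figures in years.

Box A: F(A→B) = (46.05 + 26.14) − 23.83 = 48.360 t/yr.
Box B: F(B→C) = (48.360 + 5.126) − 13.29 = 40.196 t/yr.
Box C: F(C→D) = (40.196 + 25.43) − 21.36 = 44.266 t/yr.
Box D: F(D→E) = (44.266 + 16.63) − 14.02 = 46.876 t/yr.
Box E: F(E→F) = (46.876 + 24.32) − 24.84 = 46.356 t/yr.
Box F throughput = its input = 46.356 t/yr; τ = 14930 / 46.356 = 322.1 yr.

322 yr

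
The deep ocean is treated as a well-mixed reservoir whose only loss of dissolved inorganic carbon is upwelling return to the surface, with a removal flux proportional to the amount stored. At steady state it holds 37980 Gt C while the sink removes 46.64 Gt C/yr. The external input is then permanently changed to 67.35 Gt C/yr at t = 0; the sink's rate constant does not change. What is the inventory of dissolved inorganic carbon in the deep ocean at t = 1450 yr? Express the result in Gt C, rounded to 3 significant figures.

52000 Gt C

Residence time τ = M₀/F₀ = 814.3 yr. The eventual steady state is M_∞ = M₀·(F₁/F₀) = 37980 × 67.35/46.64 = 54845 Gt C.
The anomaly ΔM(t) = M(t) − M_∞ decays as ΔM₀·e^(−t/τ) with ΔM₀ = 37980 − 54845 = −16860 Gt C.
At t = 1450 yr, e^(−t/τ) = e^(−1.781) = 0.1685, so ΔM = −2842 Gt C and M = 54845 − 2842 = 52002 Gt C.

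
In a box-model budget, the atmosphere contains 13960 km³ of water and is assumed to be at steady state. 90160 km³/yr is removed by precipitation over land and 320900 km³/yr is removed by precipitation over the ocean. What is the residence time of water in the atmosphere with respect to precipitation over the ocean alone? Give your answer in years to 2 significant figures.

0.044 yr

Residence time with respect to a single sink: τ = M / F_sink.
τ = 13960 / 320900 = 0.04350 yr.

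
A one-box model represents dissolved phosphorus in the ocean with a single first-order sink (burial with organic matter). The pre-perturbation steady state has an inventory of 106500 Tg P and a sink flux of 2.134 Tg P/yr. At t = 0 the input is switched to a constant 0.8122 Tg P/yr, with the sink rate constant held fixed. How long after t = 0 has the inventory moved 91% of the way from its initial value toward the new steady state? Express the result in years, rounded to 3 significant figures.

120000 yr

τ = M₀/F₀ = 106500/2.134 = 49910 yr.
The remaining gap fraction is e^(−t/τ); 91% covered ⇒ e^(−t/τ) = 0.0900.
t = −τ ln(0.0900) = 49910 × 2.408 = 120200 yr.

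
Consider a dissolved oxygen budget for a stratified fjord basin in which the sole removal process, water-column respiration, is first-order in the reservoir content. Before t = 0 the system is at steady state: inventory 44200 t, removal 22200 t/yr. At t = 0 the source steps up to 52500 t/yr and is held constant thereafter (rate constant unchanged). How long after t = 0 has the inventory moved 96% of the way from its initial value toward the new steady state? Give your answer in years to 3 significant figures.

τ = M₀/F₀ = 44200/22200 = 1.991 yr.
The remaining gap fraction is e^(−t/τ); 96% covered ⇒ e^(−t/τ) = 0.0400.
t = −τ ln(0.0400) = 1.991 × 3.219 = 6.409 yr.

6.41 yr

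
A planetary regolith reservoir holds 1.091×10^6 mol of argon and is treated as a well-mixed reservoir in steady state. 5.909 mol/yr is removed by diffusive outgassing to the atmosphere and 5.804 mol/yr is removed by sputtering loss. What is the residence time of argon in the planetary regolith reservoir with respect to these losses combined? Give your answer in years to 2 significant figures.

Total removal = 5.909 + 5.804 = 11.713 mol/yr.
τ = M / ΣF_out = 1.091×10^6 / 11.713 = 93140 yr.

93000 yr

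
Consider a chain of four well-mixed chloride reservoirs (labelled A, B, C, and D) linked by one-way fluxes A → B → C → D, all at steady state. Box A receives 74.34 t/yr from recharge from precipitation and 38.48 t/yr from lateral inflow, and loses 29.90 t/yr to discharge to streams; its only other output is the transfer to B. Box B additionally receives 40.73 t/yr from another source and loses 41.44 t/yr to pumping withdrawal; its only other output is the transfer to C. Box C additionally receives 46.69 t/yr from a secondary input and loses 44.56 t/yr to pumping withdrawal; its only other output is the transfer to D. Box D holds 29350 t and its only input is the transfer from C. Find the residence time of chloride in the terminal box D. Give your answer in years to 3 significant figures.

348 yr

Box A: F(A→B) = (74.34 + 38.48) − 29.90 = 82.920 t/yr.
Box B: F(B→C) = (82.920 + 40.73) − 41.44 = 82.210 t/yr.
Box C: F(C→D) = (82.210 + 46.69) − 44.56 = 84.340 t/yr.
Box D throughput = its input = 84.340 t/yr; τ = 29350 / 84.340 = 348.0 yr.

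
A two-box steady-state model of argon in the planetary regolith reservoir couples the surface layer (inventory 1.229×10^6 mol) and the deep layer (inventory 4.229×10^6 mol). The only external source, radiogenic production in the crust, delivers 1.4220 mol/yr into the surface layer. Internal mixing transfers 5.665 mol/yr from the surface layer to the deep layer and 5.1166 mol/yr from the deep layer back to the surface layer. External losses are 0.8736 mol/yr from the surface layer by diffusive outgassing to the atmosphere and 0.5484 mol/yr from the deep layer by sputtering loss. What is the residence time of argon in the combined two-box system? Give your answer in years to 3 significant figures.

Treat the two boxes together as one reservoir: the mixing fluxes between them are internal recycling, so τ = ΣM / Σ(external losses).
M_total = 1.229×10^6 + 4.229×10^6 = 5.4580×10^6 mol.
ΣF_external_out = 0.8736 + 0.5484 = 1.4220 mol/yr.
τ = M_total / ΣF_ext = 5.4580×10^6 / 1.4220 = 3.838×10^6 yr.

3.84×10^6 yr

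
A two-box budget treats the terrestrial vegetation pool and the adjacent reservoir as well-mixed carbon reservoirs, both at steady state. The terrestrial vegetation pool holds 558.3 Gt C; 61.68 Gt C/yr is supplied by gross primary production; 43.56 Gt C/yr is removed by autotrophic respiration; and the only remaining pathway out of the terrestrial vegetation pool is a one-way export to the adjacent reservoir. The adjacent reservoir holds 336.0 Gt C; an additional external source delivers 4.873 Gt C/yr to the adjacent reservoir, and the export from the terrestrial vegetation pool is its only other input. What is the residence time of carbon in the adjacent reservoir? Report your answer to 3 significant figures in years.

Balance the terrestrial vegetation pool: ΣF_in = 61.680 Gt C/yr.
Export to the adjacent reservoir = ΣF_in − (43.56) = 18.120 Gt C/yr.
Total input to the adjacent reservoir = 18.120 + 4.873 = 22.993 Gt C/yr; at steady state this equals its total output.
τ = M / F = 336.0 / 22.993 = 14.61 yr.

14.6 yr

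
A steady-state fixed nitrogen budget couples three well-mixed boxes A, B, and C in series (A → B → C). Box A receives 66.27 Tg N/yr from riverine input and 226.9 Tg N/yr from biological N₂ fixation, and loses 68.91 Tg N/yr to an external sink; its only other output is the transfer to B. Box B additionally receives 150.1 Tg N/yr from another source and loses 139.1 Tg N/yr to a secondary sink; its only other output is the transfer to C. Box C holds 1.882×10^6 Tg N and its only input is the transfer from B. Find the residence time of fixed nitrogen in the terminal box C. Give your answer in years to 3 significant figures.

8000 yr

Box A: F(A→B) = (66.27 + 226.9) − 68.91 = 224.26 Tg N/yr.
Box B: F(B→C) = (224.26 + 150.1) − 139.1 = 235.26 Tg N/yr.
Box C throughput = its input = 235.26 Tg N/yr; τ = 1.882×10^6 / 235.26 = 8000 yr.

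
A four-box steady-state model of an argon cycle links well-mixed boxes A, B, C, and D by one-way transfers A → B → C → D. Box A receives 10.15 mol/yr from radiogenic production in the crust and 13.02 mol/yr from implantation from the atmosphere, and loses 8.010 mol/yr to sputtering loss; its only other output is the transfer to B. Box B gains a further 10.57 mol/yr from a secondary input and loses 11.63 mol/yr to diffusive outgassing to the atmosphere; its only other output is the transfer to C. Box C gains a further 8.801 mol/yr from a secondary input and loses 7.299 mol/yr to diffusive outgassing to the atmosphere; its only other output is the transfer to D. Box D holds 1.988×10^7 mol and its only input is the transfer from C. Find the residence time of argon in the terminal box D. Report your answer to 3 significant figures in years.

Box A: F(A→B) = (10.15 + 13.02) − 8.010 = 15.160 mol/yr.
Box B: F(B→C) = (15.160 + 10.57) − 11.63 = 14.100 mol/yr.
Box C: F(C→D) = (14.100 + 8.801) − 7.299 = 15.602 mol/yr.
Box D throughput = its input = 15.602 mol/yr; τ = 1.988×10^7 / 15.602 = 1.274×10^6 yr.

1.27×10^6 yr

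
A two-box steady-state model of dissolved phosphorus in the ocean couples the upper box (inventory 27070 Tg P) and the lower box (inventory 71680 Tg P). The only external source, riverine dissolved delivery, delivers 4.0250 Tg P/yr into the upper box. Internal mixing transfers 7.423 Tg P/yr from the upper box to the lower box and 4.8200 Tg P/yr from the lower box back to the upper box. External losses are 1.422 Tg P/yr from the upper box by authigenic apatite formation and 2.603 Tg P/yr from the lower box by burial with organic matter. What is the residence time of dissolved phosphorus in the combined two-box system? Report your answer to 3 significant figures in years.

Residence time in the combined system uses the total inventory and the total *external* removal — internal exchanges between the two boxes cancel.
M_total = 27070 + 71680 = 98750 Tg P.
ΣF_external_out = 1.422 + 2.603 = 4.0250 Tg P/yr.
τ = M_total / ΣF_ext = 98750 / 4.0250 = 24530 yr.

24500 yr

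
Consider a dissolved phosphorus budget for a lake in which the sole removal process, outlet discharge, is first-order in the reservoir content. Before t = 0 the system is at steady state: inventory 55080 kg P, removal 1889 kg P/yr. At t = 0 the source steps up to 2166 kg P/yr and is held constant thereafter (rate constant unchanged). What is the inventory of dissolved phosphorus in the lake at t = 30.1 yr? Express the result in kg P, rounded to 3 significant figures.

60300 kg P

Residence time τ = M₀/F₀ = 29.16 yr. The eventual steady state is M_∞ = M₀·(F₁/F₀) = 55080 × 2166/1889 = 63157 kg P.
The anomaly ΔM(t) = M(t) − M_∞ decays as ΔM₀·e^(−t/τ) with ΔM₀ = 55080 − 63157 = −8077 kg P.
At t = 30.1 yr, e^(−t/τ) = e^(−1.032) = 0.3562, so ΔM = −2877 kg P and M = 63157 − 2877 = 60280 kg P.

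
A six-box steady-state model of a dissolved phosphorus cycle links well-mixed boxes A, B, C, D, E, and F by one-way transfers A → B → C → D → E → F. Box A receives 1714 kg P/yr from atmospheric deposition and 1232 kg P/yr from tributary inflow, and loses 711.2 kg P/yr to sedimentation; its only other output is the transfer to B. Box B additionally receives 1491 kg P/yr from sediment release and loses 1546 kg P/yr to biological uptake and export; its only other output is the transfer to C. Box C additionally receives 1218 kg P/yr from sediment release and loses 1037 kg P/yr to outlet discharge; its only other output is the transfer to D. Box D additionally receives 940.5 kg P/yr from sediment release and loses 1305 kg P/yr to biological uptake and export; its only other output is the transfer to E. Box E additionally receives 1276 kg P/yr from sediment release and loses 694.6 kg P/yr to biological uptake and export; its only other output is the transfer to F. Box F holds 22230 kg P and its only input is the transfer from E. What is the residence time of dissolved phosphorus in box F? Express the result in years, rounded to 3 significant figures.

8.62 yr

Box A: F(A→B) = (1714 + 1232) − 711.2 = 2234.8 kg P/yr.
Box B: F(B→C) = (2234.8 + 1491) − 1546 = 2179.8 kg P/yr.
Box C: F(C→D) = (2179.8 + 1218) − 1037 = 2360.8 kg P/yr.
Box D: F(D→E) = (2360.8 + 940.5) − 1305 = 1996.3 kg P/yr.
Box E: F(E→F) = (1996.3 + 1276) − 694.6 = 2577.7 kg P/yr.
Box F throughput = its input = 2577.7 kg P/yr; τ = 22230 / 2577.7 = 8.624 yr.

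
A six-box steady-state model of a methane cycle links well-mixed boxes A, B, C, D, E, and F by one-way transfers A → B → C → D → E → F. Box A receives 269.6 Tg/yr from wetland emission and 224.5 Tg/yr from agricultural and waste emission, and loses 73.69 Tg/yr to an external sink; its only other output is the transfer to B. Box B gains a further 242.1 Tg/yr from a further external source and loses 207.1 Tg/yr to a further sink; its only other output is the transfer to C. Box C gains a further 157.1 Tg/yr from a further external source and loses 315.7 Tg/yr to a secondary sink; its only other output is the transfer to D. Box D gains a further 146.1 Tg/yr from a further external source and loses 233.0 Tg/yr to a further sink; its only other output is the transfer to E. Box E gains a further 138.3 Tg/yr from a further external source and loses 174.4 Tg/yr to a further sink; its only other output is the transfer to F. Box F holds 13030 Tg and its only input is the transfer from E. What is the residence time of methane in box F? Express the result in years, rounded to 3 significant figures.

75.0 yr

Box A: F(A→B) = (269.6 + 224.5) − 73.69 = 420.41 Tg/yr.
Box B: F(B→C) = (420.41 + 242.1) − 207.1 = 455.41 Tg/yr.
Box C: F(C→D) = (455.41 + 157.1) − 315.7 = 296.81 Tg/yr.
Box D: F(D→E) = (296.81 + 146.1) − 233.0 = 209.91 Tg/yr.
Box E: F(E→F) = (209.91 + 138.3) − 174.4 = 173.81 Tg/yr.
Box F throughput = its input = 173.81 Tg/yr; τ = 13030 / 173.81 = 74.97 yr.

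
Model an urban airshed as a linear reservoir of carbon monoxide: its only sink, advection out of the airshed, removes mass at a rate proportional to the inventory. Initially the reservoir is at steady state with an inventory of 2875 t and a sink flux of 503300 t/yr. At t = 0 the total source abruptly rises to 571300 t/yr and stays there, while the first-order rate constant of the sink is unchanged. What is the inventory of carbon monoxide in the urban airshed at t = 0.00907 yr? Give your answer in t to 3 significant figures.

τ = M₀/F₀ = 2875/503300 = 0.005712 yr; rate constant k = 1/τ.
New steady state M_∞ = F₁/k = F₁·τ = 571300 × 0.005712 = 3263.4 t.
M(t) = M_∞ + (M₀ − M_∞)·e^(−t/τ); t/τ = 0.00907/0.005712 = 1.588, so e^(−t/τ) = 0.2044.
M(t) = 3263.4 − 388.4 × 0.2044 = 3184.0 t.

3180 t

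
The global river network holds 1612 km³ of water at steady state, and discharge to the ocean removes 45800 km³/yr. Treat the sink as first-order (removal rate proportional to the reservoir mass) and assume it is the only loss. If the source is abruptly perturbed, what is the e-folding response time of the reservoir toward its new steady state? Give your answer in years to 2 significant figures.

0.035 yr

For a linear reservoir the response time equals the residence time τ = M/F.
τ = 1612 / 45800 = 0.03520 yr.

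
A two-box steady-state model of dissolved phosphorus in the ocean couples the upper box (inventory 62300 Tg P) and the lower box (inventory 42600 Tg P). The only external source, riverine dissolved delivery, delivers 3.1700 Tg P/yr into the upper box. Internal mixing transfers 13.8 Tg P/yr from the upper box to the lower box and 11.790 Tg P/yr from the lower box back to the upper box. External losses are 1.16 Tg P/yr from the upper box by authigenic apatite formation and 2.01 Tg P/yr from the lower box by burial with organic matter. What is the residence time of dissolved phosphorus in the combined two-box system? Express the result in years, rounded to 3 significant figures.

For the system as a whole, the A↔B exchange is internal and contributes nothing to the throughput; only the external sinks remove mass.
M_total = 62300 + 42600 = 104900 Tg P.
ΣF_external_out = 1.16 + 2.01 = 3.1700 Tg P/yr.
τ = M_total / ΣF_ext = 104900 / 3.1700 = 33090 yr.

33100 yr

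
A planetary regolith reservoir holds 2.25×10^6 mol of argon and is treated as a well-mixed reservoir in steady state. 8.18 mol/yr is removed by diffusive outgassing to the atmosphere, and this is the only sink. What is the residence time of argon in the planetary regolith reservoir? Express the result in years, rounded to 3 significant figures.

275000 yr

τ = M / F = 2.25×10^6 / 8.18 = 275100 yr.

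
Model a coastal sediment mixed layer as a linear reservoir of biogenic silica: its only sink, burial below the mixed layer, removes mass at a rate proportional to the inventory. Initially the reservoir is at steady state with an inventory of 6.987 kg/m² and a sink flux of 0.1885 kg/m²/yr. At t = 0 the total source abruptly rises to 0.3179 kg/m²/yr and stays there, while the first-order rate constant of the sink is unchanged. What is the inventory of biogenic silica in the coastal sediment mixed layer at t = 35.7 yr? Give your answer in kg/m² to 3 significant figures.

The sink rate constant is k = F₀/M₀ = 0.1885/6.987 = 0.02698 yr⁻¹.
Solving dM/dt = F₁ − kM with M(0) = M₀ gives M(t) = F₁/k + (M₀ − F₁/k)·e^(−kt).
F₁/k = 0.3179/0.02698 = 11.783 kg/m²; kt = 0.02698 × 35.7 = 0.9631, e^(−kt) = 0.3817.
M(35.7) = 11.783 + (6.987 − 11.783) × 0.3817 = 11.783 − 1.831 = 9.9526 kg/m².

9.95 kg/m²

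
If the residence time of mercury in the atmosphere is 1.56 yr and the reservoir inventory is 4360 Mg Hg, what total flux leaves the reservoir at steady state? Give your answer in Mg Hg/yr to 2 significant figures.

2800 Mg Hg/yr

F = M / τ = 4360 / 1.56 = 2795 Mg Hg/yr.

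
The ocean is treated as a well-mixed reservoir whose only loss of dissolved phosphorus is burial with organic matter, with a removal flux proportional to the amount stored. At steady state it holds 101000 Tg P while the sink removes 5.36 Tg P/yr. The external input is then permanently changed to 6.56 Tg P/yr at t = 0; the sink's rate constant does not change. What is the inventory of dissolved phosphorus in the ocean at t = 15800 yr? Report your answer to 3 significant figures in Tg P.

114000 Tg P

τ = M₀/F₀ = 101000/5.36 = 18840 yr; rate constant k = 1/τ.
New steady state M_∞ = F₁/k = F₁·τ = 6.56 × 18840 = 123610 Tg P.
M(t) = M_∞ + (M₀ − M_∞)·e^(−t/τ); t/τ = 15800/18840 = 0.8385, so e^(−t/τ) = 0.4324.
M(t) = 123610 − 22610 × 0.4324 = 113840 Tg P.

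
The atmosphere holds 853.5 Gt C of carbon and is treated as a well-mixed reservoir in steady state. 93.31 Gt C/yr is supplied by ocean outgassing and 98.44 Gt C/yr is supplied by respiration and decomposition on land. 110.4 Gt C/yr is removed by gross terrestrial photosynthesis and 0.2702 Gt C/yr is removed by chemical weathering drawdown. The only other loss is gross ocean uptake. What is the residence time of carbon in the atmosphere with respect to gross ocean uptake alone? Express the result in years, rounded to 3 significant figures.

10.5 yr

At steady state ΣF_in = ΣF_out.
ΣF_in = 93.31 + 98.44 = 191.75 Gt C/yr.
Gross ocean uptake flux = ΣF_in − (110.4 + 0.2702) = 191.75 − 110.7 = 81.08 Gt C/yr.
τ = M / F = 853.5 / 81.08 = 10.53 yr.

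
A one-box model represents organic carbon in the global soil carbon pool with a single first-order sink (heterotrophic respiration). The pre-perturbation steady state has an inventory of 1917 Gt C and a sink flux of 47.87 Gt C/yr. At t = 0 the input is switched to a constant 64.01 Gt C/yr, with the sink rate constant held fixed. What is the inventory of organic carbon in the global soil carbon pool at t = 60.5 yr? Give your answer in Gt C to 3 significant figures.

Residence time τ = M₀/F₀ = 40.05 yr. The eventual steady state is M_∞ = M₀·(F₁/F₀) = 1917 × 64.01/47.87 = 2563.3 Gt C.
The anomaly ΔM(t) = M(t) − M_∞ decays as ΔM₀·e^(−t/τ) with ΔM₀ = 1917 − 2563.3 = −646.3 Gt C.
At t = 60.5 yr, e^(−t/τ) = e^(−1.511) = 0.2207, so ΔM = −142.7 Gt C and M = 2563.3 − 142.7 = 2420.7 Gt C.

2420 Gt C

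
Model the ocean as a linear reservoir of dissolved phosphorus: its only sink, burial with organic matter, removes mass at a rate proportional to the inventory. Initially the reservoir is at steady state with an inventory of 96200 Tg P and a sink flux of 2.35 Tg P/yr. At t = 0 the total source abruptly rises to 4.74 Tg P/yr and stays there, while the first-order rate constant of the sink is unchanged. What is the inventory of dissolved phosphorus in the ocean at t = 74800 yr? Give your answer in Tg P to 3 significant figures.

178000 Tg P

τ = M₀/F₀ = 96200/2.35 = 40940 yr; rate constant k = 1/τ.
New steady state M_∞ = F₁/k = F₁·τ = 4.74 × 40940 = 194040 Tg P.
M(t) = M_∞ + (M₀ − M_∞)·e^(−t/τ); t/τ = 74800/40940 = 1.827, so e^(−t/τ) = 0.1609.
M(t) = 194040 − 97840 × 0.1609 = 178300 Tg P.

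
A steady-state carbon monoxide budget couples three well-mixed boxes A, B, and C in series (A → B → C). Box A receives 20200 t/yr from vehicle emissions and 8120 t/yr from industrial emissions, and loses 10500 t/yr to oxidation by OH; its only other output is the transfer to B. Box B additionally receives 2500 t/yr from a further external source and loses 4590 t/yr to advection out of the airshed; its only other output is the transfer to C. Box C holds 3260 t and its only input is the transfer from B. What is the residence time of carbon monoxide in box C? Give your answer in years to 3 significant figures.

0.207 yr

Box A: F(A→B) = (20200 + 8120) − 10500 = 17820 t/yr.
Box B: F(B→C) = (17820 + 2500) − 4590 = 15730 t/yr.
Box C throughput = its input = 15730 t/yr; τ = 3260 / 15730 = 0.2072 yr.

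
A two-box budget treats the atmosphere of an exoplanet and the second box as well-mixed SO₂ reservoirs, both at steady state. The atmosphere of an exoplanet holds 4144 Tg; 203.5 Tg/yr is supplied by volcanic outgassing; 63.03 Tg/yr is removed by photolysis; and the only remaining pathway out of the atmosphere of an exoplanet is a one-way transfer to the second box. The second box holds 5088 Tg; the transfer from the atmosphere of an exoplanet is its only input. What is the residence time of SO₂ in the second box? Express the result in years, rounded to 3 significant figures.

Balance the atmosphere of an exoplanet: ΣF_in = 203.50 Tg/yr.
Transfer to the second box = ΣF_in − (63.03) = 140.47 Tg/yr.
At steady state the output of the second box equals its input, 140.47 Tg/yr.
τ = M / F = 5088 / 140.47 = 36.22 yr.

36.2 yr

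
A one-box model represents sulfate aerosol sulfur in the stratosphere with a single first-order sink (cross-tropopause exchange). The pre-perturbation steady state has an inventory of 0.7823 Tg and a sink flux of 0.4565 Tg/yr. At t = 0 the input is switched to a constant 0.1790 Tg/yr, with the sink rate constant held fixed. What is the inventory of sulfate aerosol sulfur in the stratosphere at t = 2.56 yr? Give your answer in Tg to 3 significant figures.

τ = M₀/F₀ = 0.7823/0.4565 = 1.714 yr; rate constant k = 1/τ.
New steady state M_∞ = F₁/k = F₁·τ = 0.1790 × 1.714 = 0.30675 Tg.
M(t) = M_∞ + (M₀ − M_∞)·e^(−t/τ); t/τ = 2.56/1.714 = 1.494, so e^(−t/τ) = 0.2245.
M(t) = 0.30675 + 0.4755 × 0.2245 = 0.41351 Tg.

0.414 Tg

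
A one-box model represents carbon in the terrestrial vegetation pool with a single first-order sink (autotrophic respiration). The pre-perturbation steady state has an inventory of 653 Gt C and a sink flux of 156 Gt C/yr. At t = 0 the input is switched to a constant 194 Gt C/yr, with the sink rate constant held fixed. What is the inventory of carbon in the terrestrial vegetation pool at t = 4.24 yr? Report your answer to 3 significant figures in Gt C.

The sink rate constant is k = F₀/M₀ = 156/653 = 0.2389 yr⁻¹.
Solving dM/dt = F₁ − kM with M(0) = M₀ gives M(t) = F₁/k + (M₀ − F₁/k)·e^(−kt).
F₁/k = 194/0.2389 = 812.06 Gt C; kt = 0.2389 × 4.24 = 1.013, e^(−kt) = 0.3632.
M(4.24) = 812.06 + (653 − 812.06) × 0.3632 = 812.06 − 57.76 = 754.30 Gt C.

754 Gt C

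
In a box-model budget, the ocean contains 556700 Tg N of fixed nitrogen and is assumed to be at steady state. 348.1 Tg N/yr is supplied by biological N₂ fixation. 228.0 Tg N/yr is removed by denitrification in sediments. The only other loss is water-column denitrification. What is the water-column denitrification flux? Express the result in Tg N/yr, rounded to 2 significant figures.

120 Tg N/yr

At steady state ΣF_in = ΣF_out.
ΣF_in = 348.10 Tg N/yr.
Water-column denitrification flux = ΣF_in − (228.0) = 348.10 − 228.0 = 120.1 Tg N/yr.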